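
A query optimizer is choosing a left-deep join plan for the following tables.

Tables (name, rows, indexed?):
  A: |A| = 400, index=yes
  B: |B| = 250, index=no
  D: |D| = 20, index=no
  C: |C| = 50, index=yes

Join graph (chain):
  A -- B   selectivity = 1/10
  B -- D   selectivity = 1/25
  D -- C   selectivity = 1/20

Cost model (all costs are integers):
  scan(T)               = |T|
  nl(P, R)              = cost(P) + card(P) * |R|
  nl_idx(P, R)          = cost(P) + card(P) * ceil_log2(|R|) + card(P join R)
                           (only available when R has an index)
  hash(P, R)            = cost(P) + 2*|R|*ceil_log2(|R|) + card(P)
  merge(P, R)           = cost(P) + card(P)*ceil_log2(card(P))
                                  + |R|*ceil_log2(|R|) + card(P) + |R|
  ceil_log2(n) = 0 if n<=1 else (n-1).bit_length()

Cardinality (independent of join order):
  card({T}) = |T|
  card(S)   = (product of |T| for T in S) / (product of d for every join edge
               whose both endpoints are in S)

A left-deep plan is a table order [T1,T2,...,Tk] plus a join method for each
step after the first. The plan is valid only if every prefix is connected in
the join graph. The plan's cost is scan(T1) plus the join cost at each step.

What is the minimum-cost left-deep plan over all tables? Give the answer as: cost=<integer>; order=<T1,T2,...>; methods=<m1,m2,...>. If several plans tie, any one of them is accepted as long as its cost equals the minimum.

cost=9200; order=B,D,C,A; methods=hash,hash,hash

Selinger DP (subsets sized 1..n):
  {A}: scan cost=400, card=400
  {B}: scan cost=250, card=250
  {D}: scan cost=20, card=20
  {C}: scan cost=50, card=50
  {AB}: card=10000; try (B,hash)→4800, (A,merge)→6500, (B,merge)→6650, (A,hash)→7700, (A,nl_idx)→12500, (A,nl)→100250 …(+1); best=4800 via (B,hash)
  {BD}: card=200; try (D,hash)→700, (B,merge)→2390, (D,merge)→2620, (B,hash)→4040, (B,nl)→5020, (D,nl)→5250; best=700 via (D,hash)
  {CD}: card=50; try (C,nl_idx)→190, (D,hash)→300, (C,merge)→490, (D,merge)→520, (C,hash)→640, (C,nl)→1020 …(+1); best=190 via (C,nl_idx)
  {ABD}: card=8000; try (A,merge)→6500, (A,hash)→8100, (A,nl_idx)→10500, (D,hash)→15000, (A,nl)→80700, (D,merge)→154920 …(+1); best=6500 via (A,merge)
  {BCD}: card=500; try (C,hash)→1500, (C,nl_idx)→2400, (B,merge)→2790, (C,merge)→2850, (B,hash)→4240, (C,nl)→10700 …(+1); best=1500 via (C,hash)
  {ABCD}: card=20000; try (A,hash)→9200, (A,merge)→10500, (C,hash)→15100, (A,nl_idx)→26000, (C,nl_idx)→74500, (C,merge)→118850 …(+2); best=9200 via (A,hash)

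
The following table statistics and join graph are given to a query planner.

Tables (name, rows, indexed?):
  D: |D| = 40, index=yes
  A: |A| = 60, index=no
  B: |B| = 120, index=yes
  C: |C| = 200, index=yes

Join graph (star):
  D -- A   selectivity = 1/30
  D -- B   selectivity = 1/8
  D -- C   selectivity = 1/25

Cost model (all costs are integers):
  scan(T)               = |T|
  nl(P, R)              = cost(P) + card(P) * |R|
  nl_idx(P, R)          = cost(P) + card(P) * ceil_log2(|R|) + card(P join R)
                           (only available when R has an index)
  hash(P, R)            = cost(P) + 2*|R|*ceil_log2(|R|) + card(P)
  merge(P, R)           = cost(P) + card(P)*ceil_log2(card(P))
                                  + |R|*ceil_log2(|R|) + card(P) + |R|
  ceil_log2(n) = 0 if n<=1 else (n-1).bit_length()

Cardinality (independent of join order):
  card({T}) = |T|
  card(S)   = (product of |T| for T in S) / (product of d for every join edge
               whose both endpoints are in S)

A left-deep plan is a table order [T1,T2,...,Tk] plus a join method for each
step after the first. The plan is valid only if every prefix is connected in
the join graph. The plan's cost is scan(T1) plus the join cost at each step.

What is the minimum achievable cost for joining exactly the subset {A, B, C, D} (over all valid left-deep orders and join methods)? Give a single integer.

Selinger DP over subsets of {A,B,C,D}:
  {D}: scan cost=40, card=40
  {A}: scan cost=60, card=60
  {B}: scan cost=120, card=120
  {C}: scan cost=200, card=200
  {AD}: card=80; try (D,nl_idx)→500, (D,hash)→600, (A,merge)→740, (D,merge)→760, (A,hash)→800, (A,nl)→2440 …(+1); best=500 via (D,nl_idx)
  {BD}: card=600; try (D,hash)→720, (B,nl_idx)→920, (B,merge)→1280, (D,merge)→1360, (D,nl_idx)→1440, (B,hash)→1760 …(+2); best=720 via (D,hash)
  {CD}: card=320; try (C,nl_idx)→680, (D,hash)→880, (D,nl_idx)→1720, (C,merge)→2120, (D,merge)→2280, (C,hash)→3280 …(+2); best=680 via (C,nl_idx)
  {ABD}: card=1200; try (A,hash)→2040, (B,merge)→2100, (B,hash)→2260, (B,nl_idx)→2260, (A,merge)→7740, (B,nl)→10100 …(+1); best=2040 via (A,hash)
  {ACD}: card=640; try (A,hash)→1720, (C,nl_idx)→1780, (C,merge)→2940, (C,hash)→3780, (A,merge)→4300, (C,nl)→16500 …(+1); best=1720 via (A,hash)
  {BCD}: card=4800; try (B,hash)→2680, (C,hash)→4520, (B,merge)→4840, (B,nl_idx)→7720, (C,merge)→9120, (C,nl_idx)→10320 …(+2); best=2680 via (B,hash)
  {ABCD}: card=9600; try (B,hash)→4040, (C,hash)→6440, (A,hash)→8200, (B,merge)→9720, (B,nl_idx)→15800, (C,merge)→18240 …(+5); best=4040 via (B,hash)

4040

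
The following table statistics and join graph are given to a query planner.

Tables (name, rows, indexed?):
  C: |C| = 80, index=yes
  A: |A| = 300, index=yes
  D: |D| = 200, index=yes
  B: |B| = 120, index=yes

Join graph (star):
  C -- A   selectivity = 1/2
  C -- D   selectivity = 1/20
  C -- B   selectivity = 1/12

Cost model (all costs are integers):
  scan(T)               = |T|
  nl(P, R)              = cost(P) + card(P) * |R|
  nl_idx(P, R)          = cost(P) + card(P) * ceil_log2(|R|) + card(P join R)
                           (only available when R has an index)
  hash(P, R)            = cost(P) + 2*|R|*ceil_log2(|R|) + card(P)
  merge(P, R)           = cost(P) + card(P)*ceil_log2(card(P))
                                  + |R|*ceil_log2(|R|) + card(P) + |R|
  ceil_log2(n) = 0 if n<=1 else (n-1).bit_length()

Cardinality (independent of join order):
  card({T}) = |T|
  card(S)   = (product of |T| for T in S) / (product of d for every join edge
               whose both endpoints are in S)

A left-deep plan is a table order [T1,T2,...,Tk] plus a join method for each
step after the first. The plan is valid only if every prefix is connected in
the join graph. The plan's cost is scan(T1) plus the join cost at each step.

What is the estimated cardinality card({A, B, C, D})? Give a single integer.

1200000

Tables in S: A(300), B(120), C(80), D(200)
Edges inside S: C-A(d=2), C-D(d=20), C-B(d=12)
numerator = 300 * 120 * 80 * 200 = 576000000
denominator = 2 * 20 * 12 = 480
card(S) = 576000000 / 480 = 1200000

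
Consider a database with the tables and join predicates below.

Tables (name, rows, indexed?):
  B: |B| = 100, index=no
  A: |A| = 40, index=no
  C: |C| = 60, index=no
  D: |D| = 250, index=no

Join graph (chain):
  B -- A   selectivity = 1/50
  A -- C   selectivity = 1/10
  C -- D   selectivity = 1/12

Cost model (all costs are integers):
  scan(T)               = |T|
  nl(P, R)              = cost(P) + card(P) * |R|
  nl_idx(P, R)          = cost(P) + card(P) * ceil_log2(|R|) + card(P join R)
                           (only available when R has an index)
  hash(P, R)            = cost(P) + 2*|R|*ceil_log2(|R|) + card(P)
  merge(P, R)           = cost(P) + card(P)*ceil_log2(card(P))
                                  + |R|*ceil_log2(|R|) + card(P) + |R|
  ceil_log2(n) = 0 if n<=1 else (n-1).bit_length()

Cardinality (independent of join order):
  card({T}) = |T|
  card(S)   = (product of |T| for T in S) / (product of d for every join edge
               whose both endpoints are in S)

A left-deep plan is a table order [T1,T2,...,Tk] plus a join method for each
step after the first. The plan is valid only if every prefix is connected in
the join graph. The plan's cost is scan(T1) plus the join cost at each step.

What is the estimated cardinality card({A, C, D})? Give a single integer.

Tables in S: A(40), C(60), D(250)
Edges inside S: A-C(d=10), C-D(d=12)
numerator = 40 * 60 * 250 = 600000
denominator = 10 * 12 = 120
card(S) = 600000 / 120 = 5000

5000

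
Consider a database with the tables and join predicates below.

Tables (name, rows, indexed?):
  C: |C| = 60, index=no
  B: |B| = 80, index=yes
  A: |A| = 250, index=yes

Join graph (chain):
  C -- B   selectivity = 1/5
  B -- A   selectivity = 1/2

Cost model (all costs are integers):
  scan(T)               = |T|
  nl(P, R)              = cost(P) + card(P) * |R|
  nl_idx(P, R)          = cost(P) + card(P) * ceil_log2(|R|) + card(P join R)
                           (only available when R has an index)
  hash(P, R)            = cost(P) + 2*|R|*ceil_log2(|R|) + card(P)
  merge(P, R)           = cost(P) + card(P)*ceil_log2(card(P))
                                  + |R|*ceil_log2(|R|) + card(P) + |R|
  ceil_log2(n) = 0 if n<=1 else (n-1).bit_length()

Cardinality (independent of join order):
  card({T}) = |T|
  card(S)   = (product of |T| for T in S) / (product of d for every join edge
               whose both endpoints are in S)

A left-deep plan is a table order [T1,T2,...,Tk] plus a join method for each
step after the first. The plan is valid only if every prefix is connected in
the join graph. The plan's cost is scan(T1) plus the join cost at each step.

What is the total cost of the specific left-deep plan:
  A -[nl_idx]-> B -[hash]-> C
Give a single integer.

22720

step 1: scan A: cost=250, card=250
step 2: join B via nl_idx
    card(P join B) = 250*80/(2) = 10000
    cost = 250 + 250*7 + 10000 = 12000
step 3: join C via hash
    card(P join C) = 10000*60/(5) = 120000
    cost = 12000 + 2*60*6 + 10000 = 22720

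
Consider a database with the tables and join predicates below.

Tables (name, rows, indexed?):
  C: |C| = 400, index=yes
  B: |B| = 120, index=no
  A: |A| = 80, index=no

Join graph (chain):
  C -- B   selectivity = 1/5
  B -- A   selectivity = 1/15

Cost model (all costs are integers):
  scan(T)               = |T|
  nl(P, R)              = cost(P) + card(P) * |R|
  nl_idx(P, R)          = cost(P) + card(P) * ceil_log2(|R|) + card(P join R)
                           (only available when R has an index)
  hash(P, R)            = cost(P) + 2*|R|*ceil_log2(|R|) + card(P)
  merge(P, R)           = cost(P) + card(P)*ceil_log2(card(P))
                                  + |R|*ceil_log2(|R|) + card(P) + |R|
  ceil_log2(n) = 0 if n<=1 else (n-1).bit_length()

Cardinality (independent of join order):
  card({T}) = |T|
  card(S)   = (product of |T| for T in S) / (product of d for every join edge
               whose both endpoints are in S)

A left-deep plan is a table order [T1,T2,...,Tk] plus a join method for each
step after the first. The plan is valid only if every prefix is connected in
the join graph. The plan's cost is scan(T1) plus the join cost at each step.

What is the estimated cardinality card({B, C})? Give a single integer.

9600

Tables in S: B(120), C(400)
Edges inside S: C-B(d=5)
numerator = 120 * 400 = 48000
denominator = 5 = 5
card(S) = 48000 / 5 = 9600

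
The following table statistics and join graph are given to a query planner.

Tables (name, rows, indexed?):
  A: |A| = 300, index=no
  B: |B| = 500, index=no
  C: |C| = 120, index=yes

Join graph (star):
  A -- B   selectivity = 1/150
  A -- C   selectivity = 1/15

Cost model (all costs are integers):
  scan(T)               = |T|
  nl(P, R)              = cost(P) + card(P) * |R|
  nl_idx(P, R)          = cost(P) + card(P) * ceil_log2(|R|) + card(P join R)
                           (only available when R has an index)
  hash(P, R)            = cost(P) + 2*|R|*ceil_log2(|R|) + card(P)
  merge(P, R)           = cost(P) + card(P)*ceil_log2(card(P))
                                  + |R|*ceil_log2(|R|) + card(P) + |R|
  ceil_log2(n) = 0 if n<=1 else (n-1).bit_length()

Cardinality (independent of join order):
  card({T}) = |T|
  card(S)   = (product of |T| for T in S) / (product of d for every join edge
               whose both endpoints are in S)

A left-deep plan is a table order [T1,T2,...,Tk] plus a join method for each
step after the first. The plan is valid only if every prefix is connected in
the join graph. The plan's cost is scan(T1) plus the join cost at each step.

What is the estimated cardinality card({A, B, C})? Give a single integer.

Tables in S: A(300), B(500), C(120)
Edges inside S: A-B(d=150), A-C(d=15)
numerator = 300 * 500 * 120 = 18000000
denominator = 150 * 15 = 2250
card(S) = 18000000 / 2250 = 8000

8000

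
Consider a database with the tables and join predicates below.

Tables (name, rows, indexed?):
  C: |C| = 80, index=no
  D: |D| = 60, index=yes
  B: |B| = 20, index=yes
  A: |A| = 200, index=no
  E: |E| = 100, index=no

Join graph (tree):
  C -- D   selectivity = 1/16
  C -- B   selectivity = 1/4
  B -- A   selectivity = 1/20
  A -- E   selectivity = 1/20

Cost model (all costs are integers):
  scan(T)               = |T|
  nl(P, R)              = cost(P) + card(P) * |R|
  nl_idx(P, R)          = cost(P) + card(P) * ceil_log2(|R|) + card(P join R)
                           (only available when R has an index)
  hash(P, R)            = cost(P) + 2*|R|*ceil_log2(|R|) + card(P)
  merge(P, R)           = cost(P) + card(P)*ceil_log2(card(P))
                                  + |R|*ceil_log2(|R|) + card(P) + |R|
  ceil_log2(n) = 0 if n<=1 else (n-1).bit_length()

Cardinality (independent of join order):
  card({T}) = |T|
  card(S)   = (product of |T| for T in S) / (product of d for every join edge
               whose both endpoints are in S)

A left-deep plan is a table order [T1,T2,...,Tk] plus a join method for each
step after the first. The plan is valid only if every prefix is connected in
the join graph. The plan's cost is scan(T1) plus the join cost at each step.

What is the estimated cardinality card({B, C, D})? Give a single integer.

Tables in S: B(20), C(80), D(60)
Edges inside S: C-D(d=16), C-B(d=4)
numerator = 20 * 80 * 60 = 96000
denominator = 16 * 4 = 64
card(S) = 96000 / 64 = 1500

1500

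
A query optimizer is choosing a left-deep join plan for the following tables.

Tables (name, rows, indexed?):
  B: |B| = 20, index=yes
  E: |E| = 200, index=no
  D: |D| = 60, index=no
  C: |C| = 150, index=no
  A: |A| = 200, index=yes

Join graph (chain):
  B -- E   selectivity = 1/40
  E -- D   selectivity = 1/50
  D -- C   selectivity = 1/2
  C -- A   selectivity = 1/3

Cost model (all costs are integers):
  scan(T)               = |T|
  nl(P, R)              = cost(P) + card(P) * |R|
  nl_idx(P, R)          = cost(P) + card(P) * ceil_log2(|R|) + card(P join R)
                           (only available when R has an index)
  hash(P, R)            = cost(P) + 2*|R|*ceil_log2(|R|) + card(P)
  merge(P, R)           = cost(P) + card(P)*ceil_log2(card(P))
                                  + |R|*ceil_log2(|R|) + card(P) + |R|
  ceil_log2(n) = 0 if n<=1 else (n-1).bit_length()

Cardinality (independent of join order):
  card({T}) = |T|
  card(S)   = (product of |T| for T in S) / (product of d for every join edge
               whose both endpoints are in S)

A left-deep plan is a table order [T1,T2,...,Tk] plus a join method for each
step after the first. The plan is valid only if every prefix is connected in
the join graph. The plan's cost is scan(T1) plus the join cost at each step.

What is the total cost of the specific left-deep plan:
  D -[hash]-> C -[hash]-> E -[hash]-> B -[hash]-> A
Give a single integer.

step 1: scan D: cost=60, card=60
step 2: join C via hash
    card(P join C) = 60*150/(2) = 4500
    cost = 60 + 2*150*8 + 60 = 2520
step 3: join E via hash
    card(P join E) = 4500*200/(50) = 18000
    cost = 2520 + 2*200*8 + 4500 = 10220
step 4: join B via hash
    card(P join B) = 18000*20/(40) = 9000
    cost = 10220 + 2*20*5 + 18000 = 28420
step 5: join A via hash
    card(P join A) = 9000*200/(3) = 600000
    cost = 28420 + 2*200*8 + 9000 = 40620

40620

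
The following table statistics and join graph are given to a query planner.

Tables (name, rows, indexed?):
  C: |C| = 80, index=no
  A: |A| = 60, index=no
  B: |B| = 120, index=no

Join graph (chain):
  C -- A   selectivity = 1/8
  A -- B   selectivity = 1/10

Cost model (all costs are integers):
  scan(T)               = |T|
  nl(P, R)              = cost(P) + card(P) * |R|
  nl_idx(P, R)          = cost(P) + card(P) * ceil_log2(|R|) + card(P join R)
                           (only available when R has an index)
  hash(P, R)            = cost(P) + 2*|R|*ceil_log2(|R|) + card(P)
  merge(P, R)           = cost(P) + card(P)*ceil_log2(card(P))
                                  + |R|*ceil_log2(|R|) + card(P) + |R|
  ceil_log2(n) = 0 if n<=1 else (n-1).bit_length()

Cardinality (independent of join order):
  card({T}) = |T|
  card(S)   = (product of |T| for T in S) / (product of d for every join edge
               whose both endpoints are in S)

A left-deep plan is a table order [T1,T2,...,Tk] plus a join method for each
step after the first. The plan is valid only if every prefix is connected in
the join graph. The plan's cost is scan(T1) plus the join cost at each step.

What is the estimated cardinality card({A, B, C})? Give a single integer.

7200

Tables in S: A(60), B(120), C(80)
Edges inside S: C-A(d=8), A-B(d=10)
numerator = 60 * 120 * 80 = 576000
denominator = 8 * 10 = 80
card(S) = 576000 / 80 = 7200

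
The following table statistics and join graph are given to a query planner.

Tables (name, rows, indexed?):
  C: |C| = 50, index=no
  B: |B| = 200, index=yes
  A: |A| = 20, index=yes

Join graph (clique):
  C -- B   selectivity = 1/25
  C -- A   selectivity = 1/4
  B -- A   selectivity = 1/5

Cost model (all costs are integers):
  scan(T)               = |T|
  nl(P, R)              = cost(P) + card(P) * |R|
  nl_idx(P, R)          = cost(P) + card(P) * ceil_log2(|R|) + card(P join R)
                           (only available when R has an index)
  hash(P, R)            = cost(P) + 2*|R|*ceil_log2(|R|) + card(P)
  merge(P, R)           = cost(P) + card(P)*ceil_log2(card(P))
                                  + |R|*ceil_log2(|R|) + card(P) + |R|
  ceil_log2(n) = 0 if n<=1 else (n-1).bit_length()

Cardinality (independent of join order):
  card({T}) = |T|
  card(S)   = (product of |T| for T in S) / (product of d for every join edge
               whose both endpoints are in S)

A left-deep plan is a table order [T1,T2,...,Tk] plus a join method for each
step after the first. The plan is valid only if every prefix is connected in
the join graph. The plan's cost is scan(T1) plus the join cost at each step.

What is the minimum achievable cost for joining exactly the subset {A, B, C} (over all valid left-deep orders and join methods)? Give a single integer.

1450

Selinger DP over subsets of {A,B,C}:
  {C}: scan cost=50, card=50
  {B}: scan cost=200, card=200
  {A}: scan cost=20, card=20
  {BC}: card=400; try (B,nl_idx)→850, (C,hash)→1000, (B,merge)→2200, (C,merge)→2350, (B,hash)→3300, (B,nl)→10050 …(+1); best=850 via (B,nl_idx)
  {AC}: card=250; try (A,hash)→300, (C,merge)→490, (A,merge)→520, (A,nl_idx)→550, (C,hash)→640, (C,nl)→1020 …(+1); best=300 via (A,hash)
  {AB}: card=800; try (A,hash)→600, (B,nl_idx)→980, (B,merge)→1940, (A,nl_idx)→2000, (A,merge)→2120, (B,hash)→3240 …(+2); best=600 via (A,hash)
  {ABC}: card=400; try (A,hash)→1450, (C,hash)→2000, (B,nl_idx)→2700, (A,nl_idx)→3250, (B,hash)→3750, (B,merge)→4350 …(+5); best=1450 via (A,hash)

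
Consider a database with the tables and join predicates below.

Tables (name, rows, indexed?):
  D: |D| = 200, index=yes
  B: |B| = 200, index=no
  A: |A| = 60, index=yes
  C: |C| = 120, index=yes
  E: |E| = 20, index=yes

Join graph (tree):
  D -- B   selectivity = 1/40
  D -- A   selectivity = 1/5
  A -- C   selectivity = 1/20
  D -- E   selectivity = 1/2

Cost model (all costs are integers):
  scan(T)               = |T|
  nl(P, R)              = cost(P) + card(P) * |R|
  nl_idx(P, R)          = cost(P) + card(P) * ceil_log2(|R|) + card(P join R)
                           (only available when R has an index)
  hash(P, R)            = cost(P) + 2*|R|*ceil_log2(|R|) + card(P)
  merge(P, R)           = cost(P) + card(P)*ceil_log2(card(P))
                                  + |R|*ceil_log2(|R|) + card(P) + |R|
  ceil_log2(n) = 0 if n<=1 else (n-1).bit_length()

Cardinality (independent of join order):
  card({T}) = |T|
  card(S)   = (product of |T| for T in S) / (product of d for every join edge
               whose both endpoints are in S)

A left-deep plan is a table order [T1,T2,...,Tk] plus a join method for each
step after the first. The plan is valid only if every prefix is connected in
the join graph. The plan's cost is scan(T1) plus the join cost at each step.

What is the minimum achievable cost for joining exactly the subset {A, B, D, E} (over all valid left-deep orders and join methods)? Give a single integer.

14720

Selinger DP over subsets of {A,B,D,E}:
  {D}: scan cost=200, card=200
  {B}: scan cost=200, card=200
  {A}: scan cost=60, card=60
  {E}: scan cost=20, card=20
  {BD}: card=1000; try (D,nl_idx)→2800, (D,hash)→3600, (B,hash)→3600, (D,merge)→3800, (B,merge)→3800, (D,nl)→40200 …(+1); best=2800 via (D,nl_idx)
  {AD}: card=2400; try (A,hash)→1120, (D,merge)→2280, (A,merge)→2420, (D,nl_idx)→2940, (D,hash)→3320, (A,nl_idx)→3800 …(+2); best=1120 via (A,hash)
  {DE}: card=2000; try (E,hash)→600, (D,merge)→1940, (E,merge)→2120, (D,nl_idx)→2180, (E,nl_idx)→3200, (D,hash)→3240 …(+2); best=600 via (E,hash)
  {ABD}: card=12000; try (A,hash)→4520, (B,hash)→6720, (A,merge)→14220, (A,nl_idx)→20800, (B,merge)→34120, (A,nl)→62800 …(+1); best=4520 via (A,hash)
  {BDE}: card=10000; try (E,hash)→4000, (B,hash)→5800, (E,merge)→13920, (E,nl_idx)→17800, (E,nl)→22800, (B,merge)→26400 …(+1); best=4000 via (E,hash)
  {ADE}: card=24000; try (A,hash)→3320, (E,hash)→3720, (A,merge)→25020, (E,merge)→32440, (A,nl_idx)→36600, (E,nl_idx)→37120 …(+2); best=3320 via (A,hash)
  {ABDE}: card=120000; try (A,hash)→14720, (E,hash)→16720, (B,hash)→30520, (A,merge)→154420, (A,nl_idx)→184000, (E,nl_idx)→184520 …(+5); best=14720 via (A,hash)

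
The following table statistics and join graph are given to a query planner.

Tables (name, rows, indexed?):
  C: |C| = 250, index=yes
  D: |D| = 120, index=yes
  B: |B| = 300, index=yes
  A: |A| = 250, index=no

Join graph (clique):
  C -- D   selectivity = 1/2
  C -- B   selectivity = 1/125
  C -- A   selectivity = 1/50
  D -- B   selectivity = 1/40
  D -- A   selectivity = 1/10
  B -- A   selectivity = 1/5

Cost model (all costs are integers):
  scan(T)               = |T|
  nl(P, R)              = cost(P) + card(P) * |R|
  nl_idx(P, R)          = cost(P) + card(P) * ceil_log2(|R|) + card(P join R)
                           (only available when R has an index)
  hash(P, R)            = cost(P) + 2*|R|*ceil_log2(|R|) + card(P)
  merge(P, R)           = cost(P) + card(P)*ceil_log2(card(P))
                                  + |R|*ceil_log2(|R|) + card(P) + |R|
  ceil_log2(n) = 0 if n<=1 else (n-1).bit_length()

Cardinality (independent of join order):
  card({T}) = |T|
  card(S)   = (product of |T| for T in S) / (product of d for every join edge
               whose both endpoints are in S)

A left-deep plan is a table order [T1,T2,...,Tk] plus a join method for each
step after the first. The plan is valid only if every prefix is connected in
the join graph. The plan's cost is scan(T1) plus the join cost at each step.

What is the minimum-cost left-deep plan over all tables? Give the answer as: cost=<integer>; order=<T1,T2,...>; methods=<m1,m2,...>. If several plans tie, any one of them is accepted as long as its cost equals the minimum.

cost=9980; order=C,B,A,D; methods=nl_idx,hash,hash

Selinger DP (subsets sized 1..n):
  {C}: scan cost=250, card=250
  {D}: scan cost=120, card=120
  {B}: scan cost=300, card=300
  {A}: scan cost=250, card=250
  {CD}: card=15000; try (D,hash)→2180, (C,merge)→3330, (D,merge)→3460, (C,hash)→4240, (C,nl_idx)→16080, (D,nl_idx)→17000 …(+2); best=2180 via (D,hash)
  {BC}: card=600; try (B,nl_idx)→3100, (C,nl_idx)→3300, (C,hash)→4600, (B,merge)→5500, (C,merge)→5550, (B,hash)→5900 …(+2); best=3100 via (B,nl_idx)
  {AC}: card=1250; try (C,nl_idx)→3500, (C,hash)→4500, (A,hash)→4500, (C,merge)→4750, (A,merge)→4750, (C,nl)→62750 …(+1); best=3500 via (C,nl_idx)
  {BD}: card=900; try (B,nl_idx)→2100, (D,hash)→2280, (D,nl_idx)→3300, (B,merge)→4080, (D,merge)→4260, (B,hash)→5640 …(+2); best=2100 via (B,nl_idx)
  {AD}: card=3000; try (D,hash)→2180, (A,merge)→3330, (D,merge)→3460, (A,hash)→4240, (D,nl_idx)→5000, (A,nl)→30120 …(+1); best=2180 via (D,hash)
  {AB}: card=15000; try (A,hash)→4600, (B,merge)→5500, (A,merge)→5550, (B,hash)→5900, (B,nl_idx)→17500, (B,nl)→75250 …(+1); best=4600 via (A,hash)
  {BCD}: card=900; try (D,hash)→5380, (C,hash)→7000, (D,nl_idx)→8200, (C,nl_idx)→10200, (D,merge)→10660, (C,merge)→14250 …(+6); best=5380 via (D,hash)
  {ACD}: card=7500; try (D,hash)→6430, (C,hash)→9180, (D,merge)→19460, (D,nl_idx)→19750, (A,hash)→21180, (C,nl_idx)→33680 …(+5); best=6430 via (D,hash)
  {ABC}: card=600; try (A,hash)→7700, (B,hash)→10150, (A,merge)→11950, (B,nl_idx)→15350, (B,merge)→21500, (C,hash)→23600 …(+5); best=7700 via (A,hash)
  {ABD}: card=4500; try (A,hash)→7000, (B,hash)→10580, (A,merge)→14250, (D,hash)→21280, (B,nl_idx)→33680, (B,merge)→44180 …(+5); best=7000 via (A,hash)
  {ABCD}: card=90; try (D,hash)→9980, (A,hash)→10280, (D,nl_idx)→11990, (D,merge)→15260, (C,hash)→15500, (A,merge)→17530 …(+9); best=9980 via (D,hash)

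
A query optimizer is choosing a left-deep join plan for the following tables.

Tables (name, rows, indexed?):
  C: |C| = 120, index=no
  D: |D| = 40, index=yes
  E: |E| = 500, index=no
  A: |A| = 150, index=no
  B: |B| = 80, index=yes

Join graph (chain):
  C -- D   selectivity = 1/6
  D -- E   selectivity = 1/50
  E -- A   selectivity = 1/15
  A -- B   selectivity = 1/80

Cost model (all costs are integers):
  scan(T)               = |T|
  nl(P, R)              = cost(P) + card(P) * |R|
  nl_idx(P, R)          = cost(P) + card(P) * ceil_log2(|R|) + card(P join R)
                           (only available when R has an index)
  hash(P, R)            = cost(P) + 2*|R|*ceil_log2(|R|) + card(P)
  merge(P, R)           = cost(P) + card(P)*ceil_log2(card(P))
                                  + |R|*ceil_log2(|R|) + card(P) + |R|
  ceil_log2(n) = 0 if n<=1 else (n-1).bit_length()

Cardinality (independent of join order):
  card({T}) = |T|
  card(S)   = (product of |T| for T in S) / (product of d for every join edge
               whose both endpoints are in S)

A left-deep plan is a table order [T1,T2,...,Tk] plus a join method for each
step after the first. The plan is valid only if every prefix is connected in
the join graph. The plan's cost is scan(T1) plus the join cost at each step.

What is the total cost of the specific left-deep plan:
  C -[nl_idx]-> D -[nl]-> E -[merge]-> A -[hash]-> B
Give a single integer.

step 1: scan C: cost=120, card=120
step 2: join D via nl_idx
    card(P join D) = 120*40/(6) = 800
    cost = 120 + 120*6 + 800 = 1640
step 3: join E via nl
    card(P join E) = 800*500/(50) = 8000
    cost = 1640 + 800*500 = 401640
step 4: join A via merge
    card(P join A) = 8000*150/(15) = 80000
    cost = 401640 + 8000*13 + 150*8 + 8000 + 150 = 514990
step 5: join B via hash
    card(P join B) = 80000*80/(80) = 80000
    cost = 514990 + 2*80*7 + 80000 = 596110

596110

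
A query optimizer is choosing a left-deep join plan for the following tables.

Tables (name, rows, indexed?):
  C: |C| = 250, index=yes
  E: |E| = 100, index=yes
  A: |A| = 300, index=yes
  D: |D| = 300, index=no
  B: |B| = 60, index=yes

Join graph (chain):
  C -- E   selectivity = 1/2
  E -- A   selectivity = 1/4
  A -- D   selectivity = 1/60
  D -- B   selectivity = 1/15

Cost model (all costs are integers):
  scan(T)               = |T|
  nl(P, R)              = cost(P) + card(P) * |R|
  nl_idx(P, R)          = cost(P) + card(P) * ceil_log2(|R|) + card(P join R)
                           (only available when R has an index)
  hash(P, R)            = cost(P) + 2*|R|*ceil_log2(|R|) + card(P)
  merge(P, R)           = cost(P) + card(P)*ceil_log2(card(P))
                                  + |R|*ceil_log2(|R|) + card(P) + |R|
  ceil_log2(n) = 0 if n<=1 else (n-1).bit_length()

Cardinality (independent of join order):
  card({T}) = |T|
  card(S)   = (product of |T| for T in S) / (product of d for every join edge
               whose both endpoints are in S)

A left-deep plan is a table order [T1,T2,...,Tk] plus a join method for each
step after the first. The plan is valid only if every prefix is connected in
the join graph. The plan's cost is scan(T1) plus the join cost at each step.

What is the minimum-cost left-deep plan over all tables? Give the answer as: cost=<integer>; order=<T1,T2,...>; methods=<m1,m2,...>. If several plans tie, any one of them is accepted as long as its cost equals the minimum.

cost=168120; order=D,A,B,E,C; methods=nl_idx,hash,hash,hash

Selinger DP (subsets sized 1..n):
  {C}: scan cost=250, card=250
  {E}: scan cost=100, card=100
  {A}: scan cost=300, card=300
  {D}: scan cost=300, card=300
  {B}: scan cost=60, card=60
  {CE}: card=12500; try (E,hash)→1900, (C,merge)→3150, (E,merge)→3300, (C,hash)→4200, (C,nl_idx)→13400, (E,nl_idx)→14500 …(+2); best=1900 via (E,hash)
  {AE}: card=7500; try (E,hash)→2000, (A,merge)→3900, (E,merge)→4100, (A,hash)→5600, (A,nl_idx)→8500, (E,nl_idx)→9900 …(+2); best=2000 via (E,hash)
  {AD}: card=1500; try (A,nl_idx)→4500, (D,hash)→6000, (A,hash)→6000, (D,merge)→6300, (A,merge)→6300, (D,nl)→90300 …(+1); best=4500 via (A,nl_idx)
  {BD}: card=1200; try (B,hash)→1320, (B,nl_idx)→3300, (D,merge)→3480, (B,merge)→3720, (D,hash)→5520, (D,nl)→18060 …(+1); best=1320 via (B,hash)
  {ACE}: card=937500; try (C,hash)→13500, (A,hash)→19800, (C,merge)→109250, (A,merge)→192400, (C,nl_idx)→999500, (A,nl_idx)→1051900 …(+2); best=13500 via (C,hash)
  {ADE}: card=37500; try (E,hash)→7400, (D,hash)→14900, (E,merge)→23300, (E,nl_idx)→52500, (D,merge)→110000, (E,nl)→154500 …(+1); best=7400 via (E,hash)
  {ABD}: card=6000; try (B,hash)→6720, (A,hash)→7920, (A,nl_idx)→18120, (A,merge)→18720, (B,nl_idx)→19500, (B,merge)→22920 …(+2); best=6720 via (B,hash)
  {ACDE}: card=4687500; try (C,hash)→48900, (C,merge)→647150, (D,hash)→956400, (C,nl_idx)→4994900, (C,nl)→9382400, (D,merge)→19704000 …(+1); best=48900 via (C,hash)
  {ABDE}: card=150000; try (E,hash)→14120, (B,hash)→45620, (E,merge)→91520, (E,nl_idx)→198720, (B,nl_idx)→382400, (E,nl)→606720 …(+2); best=14120 via (E,hash)
  {ABCDE}: card=18750000; try (C,hash)→168120, (C,merge)→2866370, (B,hash)→4737120, (C,nl_idx)→19964120, (C,nl)→37514120, (B,nl_idx)→46923900 …(+2); best=168120 via (C,hash)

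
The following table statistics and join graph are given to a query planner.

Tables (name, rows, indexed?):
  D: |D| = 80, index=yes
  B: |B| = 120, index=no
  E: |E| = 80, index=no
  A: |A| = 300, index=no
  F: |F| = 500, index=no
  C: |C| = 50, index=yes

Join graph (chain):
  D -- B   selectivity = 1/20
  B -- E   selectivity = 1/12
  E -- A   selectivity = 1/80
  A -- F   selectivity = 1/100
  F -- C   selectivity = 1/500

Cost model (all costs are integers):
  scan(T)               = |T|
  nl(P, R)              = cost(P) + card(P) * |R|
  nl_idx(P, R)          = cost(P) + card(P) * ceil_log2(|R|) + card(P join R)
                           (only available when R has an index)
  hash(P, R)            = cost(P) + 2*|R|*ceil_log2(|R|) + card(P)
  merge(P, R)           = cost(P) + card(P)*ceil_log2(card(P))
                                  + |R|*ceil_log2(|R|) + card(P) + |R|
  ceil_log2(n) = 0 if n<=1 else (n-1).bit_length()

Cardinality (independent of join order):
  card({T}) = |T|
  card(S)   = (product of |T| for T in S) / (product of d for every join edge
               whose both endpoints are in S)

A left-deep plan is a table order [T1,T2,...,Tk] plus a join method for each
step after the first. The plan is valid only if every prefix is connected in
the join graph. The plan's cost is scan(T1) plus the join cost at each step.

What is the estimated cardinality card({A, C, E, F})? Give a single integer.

Tables in S: A(300), C(50), E(80), F(500)
Edges inside S: E-A(d=80), A-F(d=100), F-C(d=500)
numerator = 300 * 50 * 80 * 500 = 600000000
denominator = 80 * 100 * 500 = 4000000
card(S) = 600000000 / 4000000 = 150

150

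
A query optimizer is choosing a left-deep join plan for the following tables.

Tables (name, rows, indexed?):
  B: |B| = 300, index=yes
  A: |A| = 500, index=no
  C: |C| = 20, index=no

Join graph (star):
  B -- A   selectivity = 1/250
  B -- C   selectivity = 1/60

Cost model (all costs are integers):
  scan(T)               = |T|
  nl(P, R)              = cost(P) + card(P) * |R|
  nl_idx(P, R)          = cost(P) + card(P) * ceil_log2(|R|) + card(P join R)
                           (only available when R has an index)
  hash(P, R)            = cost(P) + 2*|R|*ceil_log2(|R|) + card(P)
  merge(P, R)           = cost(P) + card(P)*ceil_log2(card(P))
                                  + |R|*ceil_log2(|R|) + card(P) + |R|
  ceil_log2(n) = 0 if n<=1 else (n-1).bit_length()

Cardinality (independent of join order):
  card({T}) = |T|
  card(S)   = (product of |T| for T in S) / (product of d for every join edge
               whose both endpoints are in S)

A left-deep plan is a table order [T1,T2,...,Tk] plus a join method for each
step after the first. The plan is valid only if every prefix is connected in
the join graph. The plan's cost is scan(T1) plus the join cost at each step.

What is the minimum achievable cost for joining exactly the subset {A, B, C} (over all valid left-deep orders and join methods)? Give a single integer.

Selinger DP over subsets of {A,B,C}:
  {B}: scan cost=300, card=300
  {A}: scan cost=500, card=500
  {C}: scan cost=20, card=20
  {AB}: card=600; try (B,nl_idx)→5600, (B,hash)→6400, (A,merge)→8300, (B,merge)→8500, (A,hash)→9600, (A,nl)→150300 …(+1); best=5600 via (B,nl_idx)
  {BC}: card=100; try (B,nl_idx)→300, (C,hash)→800, (B,merge)→3140, (C,merge)→3420, (B,hash)→5440, (B,nl)→6020 …(+1); best=300 via (B,nl_idx)
  {ABC}: card=200; try (A,merge)→6100, (C,hash)→6400, (A,hash)→9400, (C,merge)→12320, (C,nl)→17600, (A,nl)→50300; best=6100 via (A,merge)

6100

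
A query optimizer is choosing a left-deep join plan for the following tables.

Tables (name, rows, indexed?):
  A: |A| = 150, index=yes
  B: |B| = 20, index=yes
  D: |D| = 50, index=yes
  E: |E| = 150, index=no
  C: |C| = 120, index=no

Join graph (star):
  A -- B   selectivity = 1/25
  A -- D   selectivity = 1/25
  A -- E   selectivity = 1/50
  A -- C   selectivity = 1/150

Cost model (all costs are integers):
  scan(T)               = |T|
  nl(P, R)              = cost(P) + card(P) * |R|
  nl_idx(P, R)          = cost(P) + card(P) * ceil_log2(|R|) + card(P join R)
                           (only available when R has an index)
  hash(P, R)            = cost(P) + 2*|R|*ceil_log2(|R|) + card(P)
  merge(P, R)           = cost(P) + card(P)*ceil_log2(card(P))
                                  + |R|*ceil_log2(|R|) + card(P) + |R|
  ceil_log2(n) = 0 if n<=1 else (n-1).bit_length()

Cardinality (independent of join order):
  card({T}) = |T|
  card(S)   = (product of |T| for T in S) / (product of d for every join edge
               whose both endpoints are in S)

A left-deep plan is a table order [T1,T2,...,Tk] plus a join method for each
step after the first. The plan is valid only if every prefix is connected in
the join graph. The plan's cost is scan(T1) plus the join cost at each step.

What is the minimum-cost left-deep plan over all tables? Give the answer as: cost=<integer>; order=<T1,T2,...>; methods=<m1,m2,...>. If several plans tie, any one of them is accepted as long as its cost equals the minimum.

Selinger DP (subsets sized 1..n):
  {A}: scan cost=150, card=150
  {B}: scan cost=20, card=20
  {D}: scan cost=50, card=50
  {E}: scan cost=150, card=150
  {C}: scan cost=120, card=120
  {AB}: card=120; try (A,nl_idx)→300, (B,hash)→500, (B,nl_idx)→1020, (A,merge)→1490, (B,merge)→1620, (A,hash)→2440 …(+2); best=300 via (A,nl_idx)
  {AD}: card=300; try (A,nl_idx)→750, (D,hash)→900, (D,nl_idx)→1350, (A,merge)→1750, (D,merge)→1850, (A,hash)→2500 …(+2); best=750 via (A,nl_idx)
  {AE}: card=450; try (A,nl_idx)→1800, (E,hash)→2700, (A,hash)→2700, (E,merge)→2850, (A,merge)→2850, (E,nl)→22650 …(+1); best=1800 via (A,nl_idx)
  {AC}: card=120; try (A,nl_idx)→1200, (C,hash)→1980, (A,merge)→2430, (C,merge)→2460, (A,hash)→2640, (A,nl)→18120 …(+1); best=1200 via (A,nl_idx)
  {ABD}: card=240; try (D,hash)→1020, (B,hash)→1250, (D,nl_idx)→1260, (D,merge)→1610, (B,nl_idx)→2490, (B,merge)→3870 …(+2); best=1020 via (D,hash)
  {ABE}: card=360; try (B,hash)→2450, (E,merge)→2610, (E,hash)→2820, (B,nl_idx)→4410, (B,merge)→6420, (B,nl)→10800 …(+1); best=2450 via (B,hash)
  {ABC}: card=96; try (B,hash)→1520, (B,nl_idx)→1896, (C,hash)→2100, (C,merge)→2220, (B,merge)→2280, (B,nl)→3600 …(+1); best=1520 via (B,hash)
  {ADE}: card=900; try (D,hash)→2850, (E,hash)→3450, (E,merge)→5100, (D,nl_idx)→5400, (D,merge)→6650, (D,nl)→24300 …(+1); best=2850 via (D,hash)
  {ACD}: card=240; try (D,hash)→1920, (D,nl_idx)→2160, (D,merge)→2510, (C,hash)→2730, (C,merge)→4710, (D,nl)→7200 …(+1); best=1920 via (D,hash)
  {ACE}: card=360; try (E,merge)→3510, (E,hash)→3720, (C,hash)→3930, (C,merge)→7260, (E,nl)→19200, (C,nl)→55800; best=3510 via (E,merge)
  {ABDE}: card=720; try (D,hash)→3410, (E,hash)→3660, (B,hash)→3950, (E,merge)→4530, (D,nl_idx)→5330, (D,merge)→6400 …(+5); best=3410 via (D,hash)
  {ABCD}: card=192; try (D,hash)→2216, (D,nl_idx)→2288, (B,hash)→2360, (D,merge)→2638, (C,hash)→2940, (B,nl_idx)→3312 …(+5); best=2216 via (D,hash)
  {ABCE}: card=288; try (E,merge)→3638, (E,hash)→4016, (B,hash)→4070, (C,hash)→4490, (B,nl_idx)→5598, (C,merge)→7010 …(+4); best=3638 via (E,merge)
  {ACDE}: card=720; try (D,hash)→4470, (E,hash)→4560, (E,merge)→5430, (C,hash)→5430, (D,nl_idx)→6390, (D,merge)→7460 …(+4); best=4470 via (D,hash)
  {ABCDE}: card=576; try (D,hash)→4526, (E,hash)→4808, (E,merge)→5294, (B,hash)→5390, (C,hash)→5810, (D,nl_idx)→5942 …(+8); best=4526 via (D,hash)

cost=4526; order=C,A,B,E,D; methods=nl_idx,hash,merge,hash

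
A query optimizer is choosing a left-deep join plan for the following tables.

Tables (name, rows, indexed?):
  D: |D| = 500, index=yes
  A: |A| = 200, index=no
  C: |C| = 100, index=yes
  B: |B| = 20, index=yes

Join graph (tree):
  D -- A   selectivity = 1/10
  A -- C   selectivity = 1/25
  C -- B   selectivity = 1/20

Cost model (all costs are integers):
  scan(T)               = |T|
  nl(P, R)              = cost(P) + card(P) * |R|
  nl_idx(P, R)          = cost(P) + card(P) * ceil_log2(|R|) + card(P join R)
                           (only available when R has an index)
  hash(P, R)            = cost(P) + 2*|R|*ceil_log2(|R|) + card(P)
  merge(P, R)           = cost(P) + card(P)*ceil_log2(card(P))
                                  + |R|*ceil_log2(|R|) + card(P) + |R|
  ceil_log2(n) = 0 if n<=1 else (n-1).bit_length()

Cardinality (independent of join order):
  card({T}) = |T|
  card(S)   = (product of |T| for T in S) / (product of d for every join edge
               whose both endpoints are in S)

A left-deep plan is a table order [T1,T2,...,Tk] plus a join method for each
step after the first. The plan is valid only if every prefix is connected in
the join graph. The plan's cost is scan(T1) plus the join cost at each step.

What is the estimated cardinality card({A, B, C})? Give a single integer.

800

Tables in S: A(200), B(20), C(100)
Edges inside S: A-C(d=25), C-B(d=20)
numerator = 200 * 20 * 100 = 400000
denominator = 25 * 20 = 500
card(S) = 400000 / 500 = 800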